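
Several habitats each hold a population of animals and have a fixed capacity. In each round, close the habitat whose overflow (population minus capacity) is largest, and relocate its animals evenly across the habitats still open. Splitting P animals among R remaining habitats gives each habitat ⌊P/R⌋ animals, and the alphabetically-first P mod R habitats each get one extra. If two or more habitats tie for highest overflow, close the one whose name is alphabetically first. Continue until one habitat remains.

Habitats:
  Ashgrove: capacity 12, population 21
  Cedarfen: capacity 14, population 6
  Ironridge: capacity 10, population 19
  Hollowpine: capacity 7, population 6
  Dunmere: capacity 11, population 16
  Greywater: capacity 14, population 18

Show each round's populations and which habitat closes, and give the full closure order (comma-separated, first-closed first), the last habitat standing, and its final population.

Closure order: Ashgrove, Ironridge, Dunmere, Greywater, Hollowpine
Last habitat: Cedarfen with 86 animals

Round 1: Ashgrove=21 Cedarfen=6 Dunmere=16 Greywater=18 Hollowpine=6 Ironridge=19 → close Ashgrove (overflow 9)
  21÷5 = 4 each, +1 to first 1
Round 2: Cedarfen=11 Dunmere=20 Greywater=22 Hollowpine=10 Ironridge=23 → close Ironridge (overflow 13)
  23÷4 = 5 each, +1 to first 3
Round 3: Cedarfen=17 Dunmere=26 Greywater=28 Hollowpine=15 → close Dunmere (overflow 15)
  26÷3 = 8 each, +1 to first 2
Round 4: Cedarfen=26 Greywater=37 Hollowpine=23 → close Greywater (overflow 23)
  37÷2 = 18 each, +1 to first 1
Round 5: Cedarfen=45 Hollowpine=41 → close Hollowpine (overflow 34)
  41÷1 = 41 each, +1 to first 0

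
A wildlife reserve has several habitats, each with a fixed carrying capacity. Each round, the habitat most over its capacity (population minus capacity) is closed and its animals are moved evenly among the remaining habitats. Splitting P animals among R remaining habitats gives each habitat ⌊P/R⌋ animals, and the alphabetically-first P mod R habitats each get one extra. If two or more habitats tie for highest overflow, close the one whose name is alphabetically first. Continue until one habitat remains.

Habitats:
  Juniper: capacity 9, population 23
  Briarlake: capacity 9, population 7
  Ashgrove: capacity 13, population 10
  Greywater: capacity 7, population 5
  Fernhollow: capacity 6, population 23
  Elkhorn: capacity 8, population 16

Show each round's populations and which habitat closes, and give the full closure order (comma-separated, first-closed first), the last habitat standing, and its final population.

Round 1: Ashgrove=10 Briarlake=7 Elkhorn=16 Fernhollow=23 Greywater=5 Juniper=23 → close Fernhollow (overflow 17)
  23÷5 = 4 each, +1 to first 3
Round 2: Ashgrove=15 Briarlake=12 Elkhorn=21 Greywater=9 Juniper=27 → close Juniper (overflow 18)
  27÷4 = 6 each, +1 to first 3
Round 3: Ashgrove=22 Briarlake=19 Elkhorn=28 Greywater=15 → close Elkhorn (overflow 20)
  28÷3 = 9 each, +1 to first 1
Round 4: Ashgrove=32 Briarlake=28 Greywater=24 → close Ashgrove (overflow 19)
  32÷2 = 16 each, +1 to first 0
Round 5: Briarlake=44 Greywater=40 → close Briarlake (overflow 35)
  44÷1 = 44 each, +1 to first 0

Closure order: Fernhollow, Juniper, Elkhorn, Ashgrove, Briarlake
Last habitat: Greywater with 84 animals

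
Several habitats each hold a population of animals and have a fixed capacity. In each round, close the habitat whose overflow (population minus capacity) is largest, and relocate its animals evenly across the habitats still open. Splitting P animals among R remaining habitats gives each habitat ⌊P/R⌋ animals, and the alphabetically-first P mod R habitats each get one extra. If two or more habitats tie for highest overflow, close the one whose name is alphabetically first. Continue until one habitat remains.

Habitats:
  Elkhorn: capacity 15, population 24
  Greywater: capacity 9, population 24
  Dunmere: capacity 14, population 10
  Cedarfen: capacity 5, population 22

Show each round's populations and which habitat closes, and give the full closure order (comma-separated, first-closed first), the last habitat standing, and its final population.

Closure order: Cedarfen, Greywater, Elkhorn
Last habitat: Dunmere with 80 animals

Round 1: Cedarfen=22 Dunmere=10 Elkhorn=24 Greywater=24 → close Cedarfen (overflow 17)
  22÷3 = 7 each, +1 to first 1
Round 2: Dunmere=18 Elkhorn=31 Greywater=31 → close Greywater (overflow 22)
  31÷2 = 15 each, +1 to first 1
Round 3: Dunmere=34 Elkhorn=46 → close Elkhorn (overflow 31)
  46÷1 = 46 each, +1 to first 0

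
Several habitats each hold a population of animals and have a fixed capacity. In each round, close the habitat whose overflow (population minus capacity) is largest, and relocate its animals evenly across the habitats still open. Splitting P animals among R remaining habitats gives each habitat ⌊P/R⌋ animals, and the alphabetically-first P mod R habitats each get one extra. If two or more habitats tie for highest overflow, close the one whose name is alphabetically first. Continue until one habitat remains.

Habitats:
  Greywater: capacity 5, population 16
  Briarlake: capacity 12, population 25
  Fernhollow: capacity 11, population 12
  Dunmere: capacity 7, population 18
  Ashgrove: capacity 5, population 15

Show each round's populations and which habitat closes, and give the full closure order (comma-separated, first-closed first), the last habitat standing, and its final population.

Round 1: Ashgrove=15 Briarlake=25 Dunmere=18 Fernhollow=12 Greywater=16 → close Briarlake (overflow 13)
  25÷4 = 6 each, +1 to first 1
Round 2: Ashgrove=22 Dunmere=24 Fernhollow=18 Greywater=22 → close Ashgrove (overflow 17)
  22÷3 = 7 each, +1 to first 1
Round 3: Dunmere=32 Fernhollow=25 Greywater=29 → close Dunmere (overflow 25)
  32÷2 = 16 each, +1 to first 0
Round 4: Fernhollow=41 Greywater=45 → close Greywater (overflow 40)
  45÷1 = 45 each, +1 to first 0

Closure order: Briarlake, Ashgrove, Dunmere, Greywater
Last habitat: Fernhollow with 86 animals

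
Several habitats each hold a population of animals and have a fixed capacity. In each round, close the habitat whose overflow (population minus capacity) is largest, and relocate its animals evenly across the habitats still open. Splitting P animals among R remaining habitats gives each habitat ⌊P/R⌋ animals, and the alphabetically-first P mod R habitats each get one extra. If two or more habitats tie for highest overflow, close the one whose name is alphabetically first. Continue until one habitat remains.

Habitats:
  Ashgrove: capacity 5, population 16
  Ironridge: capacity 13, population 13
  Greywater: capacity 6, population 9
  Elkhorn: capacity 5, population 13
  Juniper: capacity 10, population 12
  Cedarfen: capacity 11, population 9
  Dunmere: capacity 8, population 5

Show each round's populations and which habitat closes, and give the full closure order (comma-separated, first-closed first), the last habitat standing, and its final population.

Round 1: Ashgrove=16 Cedarfen=9 Dunmere=5 Elkhorn=13 Greywater=9 Ironridge=13 Juniper=12 → close Ashgrove (overflow 11)
  16÷6 = 2 each, +1 to first 4
Round 2: Cedarfen=12 Dunmere=8 Elkhorn=16 Greywater=12 Ironridge=15 Juniper=14 → close Elkhorn (overflow 11)
  16÷5 = 3 each, +1 to first 1
Round 3: Cedarfen=16 Dunmere=11 Greywater=15 Ironridge=18 Juniper=17 → close Greywater (overflow 9)
  15÷4 = 3 each, +1 to first 3
Round 4: Cedarfen=20 Dunmere=15 Ironridge=22 Juniper=20 → close Juniper (overflow 10)
  20÷3 = 6 each, +1 to first 2
Round 5: Cedarfen=27 Dunmere=22 Ironridge=28 → close Cedarfen (overflow 16)
  27÷2 = 13 each, +1 to first 1
Round 6: Dunmere=36 Ironridge=41 → close Dunmere (overflow 28)
  36÷1 = 36 each, +1 to first 0

Closure order: Ashgrove, Elkhorn, Greywater, Juniper, Cedarfen, Dunmere
Last habitat: Ironridge with 77 animals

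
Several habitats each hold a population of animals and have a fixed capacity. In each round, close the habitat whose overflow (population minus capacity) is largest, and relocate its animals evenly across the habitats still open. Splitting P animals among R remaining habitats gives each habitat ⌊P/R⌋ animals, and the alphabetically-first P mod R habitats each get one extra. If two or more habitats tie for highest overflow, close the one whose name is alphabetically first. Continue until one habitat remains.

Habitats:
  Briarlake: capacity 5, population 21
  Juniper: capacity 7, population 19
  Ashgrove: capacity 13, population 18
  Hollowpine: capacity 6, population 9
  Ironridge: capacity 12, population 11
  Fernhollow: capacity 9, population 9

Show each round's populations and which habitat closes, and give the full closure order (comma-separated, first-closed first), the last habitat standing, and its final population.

Round 1: Ashgrove=18 Briarlake=21 Fernhollow=9 Hollowpine=9 Ironridge=11 Juniper=19 → close Briarlake (overflow 16)
  21÷5 = 4 each, +1 to first 1
Round 2: Ashgrove=23 Fernhollow=13 Hollowpine=13 Ironridge=15 Juniper=23 → close Juniper (overflow 16)
  23÷4 = 5 each, +1 to first 3
Round 3: Ashgrove=29 Fernhollow=19 Hollowpine=19 Ironridge=20 → close Ashgrove (overflow 16)
  29÷3 = 9 each, +1 to first 2
Round 4: Fernhollow=29 Hollowpine=29 Ironridge=29 → close Hollowpine (overflow 23)
  29÷2 = 14 each, +1 to first 1
Round 5: Fernhollow=44 Ironridge=43 → close Fernhollow (overflow 35)
  44÷1 = 44 each, +1 to first 0

Closure order: Briarlake, Juniper, Ashgrove, Hollowpine, Fernhollow
Last habitat: Ironridge with 87 animals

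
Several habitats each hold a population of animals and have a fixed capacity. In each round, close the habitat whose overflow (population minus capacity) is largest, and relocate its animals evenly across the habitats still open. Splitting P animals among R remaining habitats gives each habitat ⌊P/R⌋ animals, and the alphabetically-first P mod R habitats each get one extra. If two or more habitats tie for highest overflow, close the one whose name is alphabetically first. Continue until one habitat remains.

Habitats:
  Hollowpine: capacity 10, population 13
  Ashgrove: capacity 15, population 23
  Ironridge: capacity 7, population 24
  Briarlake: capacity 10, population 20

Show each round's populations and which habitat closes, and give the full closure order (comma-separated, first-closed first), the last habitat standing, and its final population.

Closure order: Ironridge, Briarlake, Ashgrove
Last habitat: Hollowpine with 80 animals

Round 1: Ashgrove=23 Briarlake=20 Hollowpine=13 Ironridge=24 → close Ironridge (overflow 17)
  24÷3 = 8 each, +1 to first 0
Round 2: Ashgrove=31 Briarlake=28 Hollowpine=21 → close Briarlake (overflow 18)
  28÷2 = 14 each, +1 to first 0
Round 3: Ashgrove=45 Hollowpine=35 → close Ashgrove (overflow 30)
  45÷1 = 45 each, +1 to first 0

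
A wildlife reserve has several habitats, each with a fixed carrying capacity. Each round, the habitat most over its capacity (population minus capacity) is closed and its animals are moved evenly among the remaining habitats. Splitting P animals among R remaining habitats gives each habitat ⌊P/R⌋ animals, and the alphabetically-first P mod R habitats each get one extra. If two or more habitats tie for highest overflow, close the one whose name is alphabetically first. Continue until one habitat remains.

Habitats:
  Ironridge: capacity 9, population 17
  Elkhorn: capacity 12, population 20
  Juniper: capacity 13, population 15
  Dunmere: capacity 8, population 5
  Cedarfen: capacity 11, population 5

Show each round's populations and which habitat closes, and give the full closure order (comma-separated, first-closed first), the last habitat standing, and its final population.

Round 1: Cedarfen=5 Dunmere=5 Elkhorn=20 Ironridge=17 Juniper=15 → close Elkhorn (overflow 8)
  20÷4 = 5 each, +1 to first 0
Round 2: Cedarfen=10 Dunmere=10 Ironridge=22 Juniper=20 → close Ironridge (overflow 13)
  22÷3 = 7 each, +1 to first 1
Round 3: Cedarfen=18 Dunmere=17 Juniper=27 → close Juniper (overflow 14)
  27÷2 = 13 each, +1 to first 1
Round 4: Cedarfen=32 Dunmere=30 → close Dunmere (overflow 22)
  30÷1 = 30 each, +1 to first 0

Closure order: Elkhorn, Ironridge, Juniper, Dunmere
Last habitat: Cedarfen with 62 animals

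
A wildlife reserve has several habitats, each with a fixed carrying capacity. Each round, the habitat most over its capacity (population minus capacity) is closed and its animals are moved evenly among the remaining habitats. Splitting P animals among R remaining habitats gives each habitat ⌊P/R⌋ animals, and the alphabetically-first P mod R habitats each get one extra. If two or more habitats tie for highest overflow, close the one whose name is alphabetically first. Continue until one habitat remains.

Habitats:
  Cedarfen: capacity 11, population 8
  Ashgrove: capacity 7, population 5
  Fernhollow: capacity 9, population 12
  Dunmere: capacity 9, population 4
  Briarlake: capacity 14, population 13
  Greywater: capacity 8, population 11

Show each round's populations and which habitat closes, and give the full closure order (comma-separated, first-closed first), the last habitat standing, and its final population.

Closure order: Fernhollow, Greywater, Ashgrove, Briarlake, Cedarfen
Last habitat: Dunmere with 53 animals

Round 1: Ashgrove=5 Briarlake=13 Cedarfen=8 Dunmere=4 Fernhollow=12 Greywater=11 → close Fernhollow (overflow 3)
  12÷5 = 2 each, +1 to first 2
Round 2: Ashgrove=8 Briarlake=16 Cedarfen=10 Dunmere=6 Greywater=13 → close Greywater (overflow 5)
  13÷4 = 3 each, +1 to first 1
Round 3: Ashgrove=12 Briarlake=19 Cedarfen=13 Dunmere=9 → close Ashgrove (overflow 5)
  12÷3 = 4 each, +1 to first 0
Round 4: Briarlake=23 Cedarfen=17 Dunmere=13 → close Briarlake (overflow 9)
  23÷2 = 11 each, +1 to first 1
Round 5: Cedarfen=29 Dunmere=24 → close Cedarfen (overflow 18)
  29÷1 = 29 each, +1 to first 0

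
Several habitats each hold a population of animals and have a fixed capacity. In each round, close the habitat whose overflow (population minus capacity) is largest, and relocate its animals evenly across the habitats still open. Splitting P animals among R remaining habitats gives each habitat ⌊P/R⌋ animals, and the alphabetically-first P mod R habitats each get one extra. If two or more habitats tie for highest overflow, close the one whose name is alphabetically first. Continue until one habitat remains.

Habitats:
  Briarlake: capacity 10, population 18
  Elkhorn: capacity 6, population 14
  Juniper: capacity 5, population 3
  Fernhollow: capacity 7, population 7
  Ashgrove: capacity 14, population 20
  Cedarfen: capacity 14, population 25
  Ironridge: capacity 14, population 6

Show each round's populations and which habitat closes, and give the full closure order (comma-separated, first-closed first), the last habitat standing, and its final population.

Round 1: Ashgrove=20 Briarlake=18 Cedarfen=25 Elkhorn=14 Fernhollow=7 Ironridge=6 Juniper=3 → close Cedarfen (overflow 11)
  25÷6 = 4 each, +1 to first 1
Round 2: Ashgrove=25 Briarlake=22 Elkhorn=18 Fernhollow=11 Ironridge=10 Juniper=7 → close Briarlake (overflow 12)
  22÷5 = 4 each, +1 to first 2
Round 3: Ashgrove=30 Elkhorn=23 Fernhollow=15 Ironridge=14 Juniper=11 → close Elkhorn (overflow 17)
  23÷4 = 5 each, +1 to first 3
Round 4: Ashgrove=36 Fernhollow=21 Ironridge=20 Juniper=16 → close Ashgrove (overflow 22)
  36÷3 = 12 each, +1 to first 0
Round 5: Fernhollow=33 Ironridge=32 Juniper=28 → close Fernhollow (overflow 26)
  33÷2 = 16 each, +1 to first 1
Round 6: Ironridge=49 Juniper=44 → close Juniper (overflow 39)
  44÷1 = 44 each, +1 to first 0

Closure order: Cedarfen, Briarlake, Elkhorn, Ashgrove, Fernhollow, Juniper
Last habitat: Ironridge with 93 animals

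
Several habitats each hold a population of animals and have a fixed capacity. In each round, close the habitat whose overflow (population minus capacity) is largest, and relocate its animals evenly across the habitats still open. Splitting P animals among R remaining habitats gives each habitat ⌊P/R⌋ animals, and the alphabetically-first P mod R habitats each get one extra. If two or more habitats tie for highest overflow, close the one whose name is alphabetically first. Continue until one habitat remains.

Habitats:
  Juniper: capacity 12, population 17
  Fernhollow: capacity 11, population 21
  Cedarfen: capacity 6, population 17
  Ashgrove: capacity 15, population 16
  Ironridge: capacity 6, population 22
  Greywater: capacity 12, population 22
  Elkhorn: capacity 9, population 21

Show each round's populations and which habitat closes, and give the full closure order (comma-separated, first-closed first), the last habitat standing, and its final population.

Closure order: Ironridge, Elkhorn, Cedarfen, Fernhollow, Greywater, Juniper
Last habitat: Ashgrove with 136 animals

Round 1: Ashgrove=16 Cedarfen=17 Elkhorn=21 Fernhollow=21 Greywater=22 Ironridge=22 Juniper=17 → close Ironridge (overflow 16)
  22÷6 = 3 each, +1 to first 4
Round 2: Ashgrove=20 Cedarfen=21 Elkhorn=25 Fernhollow=25 Greywater=25 Juniper=20 → close Elkhorn (overflow 16)
  25÷5 = 5 each, +1 to first 0
Round 3: Ashgrove=25 Cedarfen=26 Fernhollow=30 Greywater=30 Juniper=25 → close Cedarfen (overflow 20)
  26÷4 = 6 each, +1 to first 2
Round 4: Ashgrove=32 Fernhollow=37 Greywater=36 Juniper=31 → close Fernhollow (overflow 26)
  37÷3 = 12 each, +1 to first 1
Round 5: Ashgrove=45 Greywater=48 Juniper=43 → close Greywater (overflow 36)
  48÷2 = 24 each, +1 to first 0
Round 6: Ashgrove=69 Juniper=67 → close Juniper (overflow 55)
  67÷1 = 67 each, +1 to first 0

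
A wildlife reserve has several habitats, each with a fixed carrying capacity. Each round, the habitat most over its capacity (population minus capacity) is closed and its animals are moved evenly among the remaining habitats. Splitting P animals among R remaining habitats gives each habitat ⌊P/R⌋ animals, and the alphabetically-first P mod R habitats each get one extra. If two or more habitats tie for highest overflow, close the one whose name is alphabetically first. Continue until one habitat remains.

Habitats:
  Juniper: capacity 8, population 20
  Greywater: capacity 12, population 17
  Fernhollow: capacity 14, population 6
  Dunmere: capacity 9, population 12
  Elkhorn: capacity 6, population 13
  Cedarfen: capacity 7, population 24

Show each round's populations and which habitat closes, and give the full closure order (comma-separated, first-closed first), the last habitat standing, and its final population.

Round 1: Cedarfen=24 Dunmere=12 Elkhorn=13 Fernhollow=6 Greywater=17 Juniper=20 → close Cedarfen (overflow 17)
  24÷5 = 4 each, +1 to first 4
Round 2: Dunmere=17 Elkhorn=18 Fernhollow=11 Greywater=22 Juniper=24 → close Juniper (overflow 16)
  24÷4 = 6 each, +1 to first 0
Round 3: Dunmere=23 Elkhorn=24 Fernhollow=17 Greywater=28 → close Elkhorn (overflow 18)
  24÷3 = 8 each, +1 to first 0
Round 4: Dunmere=31 Fernhollow=25 Greywater=36 → close Greywater (overflow 24)
  36÷2 = 18 each, +1 to first 0
Round 5: Dunmere=49 Fernhollow=43 → close Dunmere (overflow 40)
  49÷1 = 49 each, +1 to first 0

Closure order: Cedarfen, Juniper, Elkhorn, Greywater, Dunmere
Last habitat: Fernhollow with 92 animals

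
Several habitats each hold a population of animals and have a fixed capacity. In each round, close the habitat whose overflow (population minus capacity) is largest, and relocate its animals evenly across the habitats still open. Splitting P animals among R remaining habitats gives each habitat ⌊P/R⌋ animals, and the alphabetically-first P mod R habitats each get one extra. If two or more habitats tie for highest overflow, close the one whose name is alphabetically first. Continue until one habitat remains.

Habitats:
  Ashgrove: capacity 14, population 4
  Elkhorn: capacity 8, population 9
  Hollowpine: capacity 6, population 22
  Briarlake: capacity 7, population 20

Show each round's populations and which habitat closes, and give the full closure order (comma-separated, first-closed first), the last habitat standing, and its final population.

Round 1: Ashgrove=4 Briarlake=20 Elkhorn=9 Hollowpine=22 → close Hollowpine (overflow 16)
  22÷3 = 7 each, +1 to first 1
Round 2: Ashgrove=12 Briarlake=27 Elkhorn=16 → close Briarlake (overflow 20)
  27÷2 = 13 each, +1 to first 1
Round 3: Ashgrove=26 Elkhorn=29 → close Elkhorn (overflow 21)
  29÷1 = 29 each, +1 to first 0

Closure order: Hollowpine, Briarlake, Elkhorn
Last habitat: Ashgrove with 55 animals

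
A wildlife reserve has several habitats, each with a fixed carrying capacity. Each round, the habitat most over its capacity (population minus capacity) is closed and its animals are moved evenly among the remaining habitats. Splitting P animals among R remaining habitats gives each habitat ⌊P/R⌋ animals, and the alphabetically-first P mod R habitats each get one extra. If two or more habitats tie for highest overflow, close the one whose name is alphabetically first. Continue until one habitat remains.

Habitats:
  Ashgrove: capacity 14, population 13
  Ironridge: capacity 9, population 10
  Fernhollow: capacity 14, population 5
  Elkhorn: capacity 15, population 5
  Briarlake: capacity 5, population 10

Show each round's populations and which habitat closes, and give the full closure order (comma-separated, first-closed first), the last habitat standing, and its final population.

Round 1: Ashgrove=13 Briarlake=10 Elkhorn=5 Fernhollow=5 Ironridge=10 → close Briarlake (overflow 5)
  10÷4 = 2 each, +1 to first 2
Round 2: Ashgrove=16 Elkhorn=8 Fernhollow=7 Ironridge=12 → close Ironridge (overflow 3)
  12÷3 = 4 each, +1 to first 0
Round 3: Ashgrove=20 Elkhorn=12 Fernhollow=11 → close Ashgrove (overflow 6)
  20÷2 = 10 each, +1 to first 0
Round 4: Elkhorn=22 Fernhollow=21 → close Elkhorn (overflow 7)
  22÷1 = 22 each, +1 to first 0

Closure order: Briarlake, Ironridge, Ashgrove, Elkhorn
Last habitat: Fernhollow with 43 animals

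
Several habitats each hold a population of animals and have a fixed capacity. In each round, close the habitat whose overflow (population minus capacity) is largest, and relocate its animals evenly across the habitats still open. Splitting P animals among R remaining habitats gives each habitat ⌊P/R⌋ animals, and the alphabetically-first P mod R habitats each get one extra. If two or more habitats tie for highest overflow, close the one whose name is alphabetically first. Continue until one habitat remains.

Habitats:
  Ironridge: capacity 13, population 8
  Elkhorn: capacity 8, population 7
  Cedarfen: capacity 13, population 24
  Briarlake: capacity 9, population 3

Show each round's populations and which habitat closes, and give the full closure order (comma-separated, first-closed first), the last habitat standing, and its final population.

Round 1: Briarlake=3 Cedarfen=24 Elkhorn=7 Ironridge=8 → close Cedarfen (overflow 11)
  24÷3 = 8 each, +1 to first 0
Round 2: Briarlake=11 Elkhorn=15 Ironridge=16 → close Elkhorn (overflow 7)
  15÷2 = 7 each, +1 to first 1
Round 3: Briarlake=19 Ironridge=23 → close Briarlake (overflow 10)
  19÷1 = 19 each, +1 to first 0

Closure order: Cedarfen, Elkhorn, Briarlake
Last habitat: Ironridge with 42 animals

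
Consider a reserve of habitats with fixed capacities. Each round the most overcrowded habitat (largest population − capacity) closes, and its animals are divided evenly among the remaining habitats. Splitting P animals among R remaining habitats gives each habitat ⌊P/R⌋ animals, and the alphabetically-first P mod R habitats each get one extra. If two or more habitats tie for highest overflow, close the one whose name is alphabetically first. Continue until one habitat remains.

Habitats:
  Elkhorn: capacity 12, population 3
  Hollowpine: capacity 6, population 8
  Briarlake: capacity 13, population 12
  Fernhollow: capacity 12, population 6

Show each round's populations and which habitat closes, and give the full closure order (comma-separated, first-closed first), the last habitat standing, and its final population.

Closure order: Hollowpine, Briarlake, Fernhollow
Last habitat: Elkhorn with 29 animals

Round 1: Briarlake=12 Elkhorn=3 Fernhollow=6 Hollowpine=8 → close Hollowpine (overflow 2)
  8÷3 = 2 each, +1 to first 2
Round 2: Briarlake=15 Elkhorn=6 Fernhollow=8 → close Briarlake (overflow 2)
  15÷2 = 7 each, +1 to first 1
Round 3: Elkhorn=14 Fernhollow=15 → close Fernhollow (overflow 3)
  15÷1 = 15 each, +1 to first 0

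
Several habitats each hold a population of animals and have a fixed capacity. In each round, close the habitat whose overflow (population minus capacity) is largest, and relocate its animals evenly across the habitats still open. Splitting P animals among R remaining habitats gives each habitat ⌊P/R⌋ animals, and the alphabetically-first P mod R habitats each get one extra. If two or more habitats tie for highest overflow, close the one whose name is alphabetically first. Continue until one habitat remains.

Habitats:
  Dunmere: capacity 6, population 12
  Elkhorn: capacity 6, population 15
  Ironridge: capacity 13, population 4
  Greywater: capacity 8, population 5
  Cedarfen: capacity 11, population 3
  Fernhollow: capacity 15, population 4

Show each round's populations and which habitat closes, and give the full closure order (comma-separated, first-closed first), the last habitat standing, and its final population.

Closure order: Elkhorn, Dunmere, Greywater, Cedarfen, Ironridge
Last habitat: Fernhollow with 43 animals

Round 1: Cedarfen=3 Dunmere=12 Elkhorn=15 Fernhollow=4 Greywater=5 Ironridge=4 → close Elkhorn (overflow 9)
  15÷5 = 3 each, +1 to first 0
Round 2: Cedarfen=6 Dunmere=15 Fernhollow=7 Greywater=8 Ironridge=7 → close Dunmere (overflow 9)
  15÷4 = 3 each, +1 to first 3
Round 3: Cedarfen=10 Fernhollow=11 Greywater=12 Ironridge=10 → close Greywater (overflow 4)
  12÷3 = 4 each, +1 to first 0
Round 4: Cedarfen=14 Fernhollow=15 Ironridge=14 → close Cedarfen (overflow 3)
  14÷2 = 7 each, +1 to first 0
Round 5: Fernhollow=22 Ironridge=21 → close Ironridge (overflow 8)
  21÷1 = 21 each, +1 to first 0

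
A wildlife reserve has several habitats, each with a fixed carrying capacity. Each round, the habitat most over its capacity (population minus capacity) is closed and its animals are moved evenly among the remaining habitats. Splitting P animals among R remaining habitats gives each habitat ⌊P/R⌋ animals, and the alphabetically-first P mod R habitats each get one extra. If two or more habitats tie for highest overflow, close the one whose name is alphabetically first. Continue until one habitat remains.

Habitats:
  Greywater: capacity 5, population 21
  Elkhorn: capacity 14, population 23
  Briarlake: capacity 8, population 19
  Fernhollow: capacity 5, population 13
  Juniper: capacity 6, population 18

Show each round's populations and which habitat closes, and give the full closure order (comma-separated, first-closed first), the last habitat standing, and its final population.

Round 1: Briarlake=19 Elkhorn=23 Fernhollow=13 Greywater=21 Juniper=18 → close Greywater (overflow 16)
  21÷4 = 5 each, +1 to first 1
Round 2: Briarlake=25 Elkhorn=28 Fernhollow=18 Juniper=23 → close Briarlake (overflow 17)
  25÷3 = 8 each, +1 to first 1
Round 3: Elkhorn=37 Fernhollow=26 Juniper=31 → close Juniper (overflow 25)
  31÷2 = 15 each, +1 to first 1
Round 4: Elkhorn=53 Fernhollow=41 → close Elkhorn (overflow 39)
  53÷1 = 53 each, +1 to first 0

Closure order: Greywater, Briarlake, Juniper, Elkhorn
Last habitat: Fernhollow with 94 animals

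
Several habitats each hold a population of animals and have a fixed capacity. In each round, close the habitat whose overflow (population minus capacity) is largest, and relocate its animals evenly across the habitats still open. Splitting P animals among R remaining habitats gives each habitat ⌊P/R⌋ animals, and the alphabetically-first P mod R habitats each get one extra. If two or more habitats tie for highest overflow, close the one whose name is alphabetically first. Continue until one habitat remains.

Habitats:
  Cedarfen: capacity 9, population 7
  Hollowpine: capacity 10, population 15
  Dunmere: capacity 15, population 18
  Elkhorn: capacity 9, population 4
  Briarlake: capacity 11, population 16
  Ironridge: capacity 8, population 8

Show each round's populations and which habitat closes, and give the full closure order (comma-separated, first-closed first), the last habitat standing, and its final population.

Closure order: Briarlake, Hollowpine, Dunmere, Cedarfen, Ironridge
Last habitat: Elkhorn with 68 animals

Round 1: Briarlake=16 Cedarfen=7 Dunmere=18 Elkhorn=4 Hollowpine=15 Ironridge=8 → close Briarlake (overflow 5)
  16÷5 = 3 each, +1 to first 1
Round 2: Cedarfen=11 Dunmere=21 Elkhorn=7 Hollowpine=18 Ironridge=11 → close Hollowpine (overflow 8)
  18÷4 = 4 each, +1 to first 2
Round 3: Cedarfen=16 Dunmere=26 Elkhorn=11 Ironridge=15 → close Dunmere (overflow 11)
  26÷3 = 8 each, +1 to first 2
Round 4: Cedarfen=25 Elkhorn=20 Ironridge=23 → close Cedarfen (overflow 16)
  25÷2 = 12 each, +1 to first 1
Round 5: Elkhorn=33 Ironridge=35 → close Ironridge (overflow 27)
  35÷1 = 35 each, +1 to first 0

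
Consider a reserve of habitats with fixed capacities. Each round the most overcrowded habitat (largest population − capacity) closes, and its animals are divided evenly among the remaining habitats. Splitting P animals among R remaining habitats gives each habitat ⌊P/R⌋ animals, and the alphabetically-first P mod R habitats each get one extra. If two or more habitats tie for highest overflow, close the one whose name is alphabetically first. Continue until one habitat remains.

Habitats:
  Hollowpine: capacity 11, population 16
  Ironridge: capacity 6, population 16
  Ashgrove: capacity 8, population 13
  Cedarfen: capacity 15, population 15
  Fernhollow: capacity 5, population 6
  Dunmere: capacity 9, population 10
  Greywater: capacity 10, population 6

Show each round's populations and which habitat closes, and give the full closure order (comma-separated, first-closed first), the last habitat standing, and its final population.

Closure order: Ironridge, Ashgrove, Hollowpine, Cedarfen, Dunmere, Fernhollow
Last habitat: Greywater with 82 animals

Round 1: Ashgrove=13 Cedarfen=15 Dunmere=10 Fernhollow=6 Greywater=6 Hollowpine=16 Ironridge=16 → close Ironridge (overflow 10)
  16÷6 = 2 each, +1 to first 4
Round 2: Ashgrove=16 Cedarfen=18 Dunmere=13 Fernhollow=9 Greywater=8 Hollowpine=18 → close Ashgrove (overflow 8)
  16÷5 = 3 each, +1 to first 1
Round 3: Cedarfen=22 Dunmere=16 Fernhollow=12 Greywater=11 Hollowpine=21 → close Hollowpine (overflow 10)
  21÷4 = 5 each, +1 to first 1
Round 4: Cedarfen=28 Dunmere=21 Fernhollow=17 Greywater=16 → close Cedarfen (overflow 13)
  28÷3 = 9 each, +1 to first 1
Round 5: Dunmere=31 Fernhollow=26 Greywater=25 → close Dunmere (overflow 22)
  31÷2 = 15 each, +1 to first 1
Round 6: Fernhollow=42 Greywater=40 → close Fernhollow (overflow 37)
  42÷1 = 42 each, +1 to first 0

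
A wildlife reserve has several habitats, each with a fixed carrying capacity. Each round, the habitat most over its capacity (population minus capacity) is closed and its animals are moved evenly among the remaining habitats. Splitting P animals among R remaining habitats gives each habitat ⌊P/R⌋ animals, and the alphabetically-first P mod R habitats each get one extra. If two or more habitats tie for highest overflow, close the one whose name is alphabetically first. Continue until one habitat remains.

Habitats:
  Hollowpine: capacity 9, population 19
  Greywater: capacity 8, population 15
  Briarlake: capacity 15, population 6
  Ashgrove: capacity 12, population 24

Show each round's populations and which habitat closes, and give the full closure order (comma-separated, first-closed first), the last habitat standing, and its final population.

Closure order: Ashgrove, Hollowpine, Greywater
Last habitat: Briarlake with 64 animals

Round 1: Ashgrove=24 Briarlake=6 Greywater=15 Hollowpine=19 → close Ashgrove (overflow 12)
  24÷3 = 8 each, +1 to first 0
Round 2: Briarlake=14 Greywater=23 Hollowpine=27 → close Hollowpine (overflow 18)
  27÷2 = 13 each, +1 to first 1
Round 3: Briarlake=28 Greywater=36 → close Greywater (overflow 28)
  36÷1 = 36 each, +1 to first 0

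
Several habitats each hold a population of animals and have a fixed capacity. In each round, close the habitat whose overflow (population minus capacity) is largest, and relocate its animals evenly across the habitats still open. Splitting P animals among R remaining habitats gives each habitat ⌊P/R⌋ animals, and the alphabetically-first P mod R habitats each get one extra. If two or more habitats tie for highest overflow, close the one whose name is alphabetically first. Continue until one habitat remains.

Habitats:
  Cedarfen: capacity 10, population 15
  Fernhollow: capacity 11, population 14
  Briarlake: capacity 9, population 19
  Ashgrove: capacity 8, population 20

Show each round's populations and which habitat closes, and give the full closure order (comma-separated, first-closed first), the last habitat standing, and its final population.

Round 1: Ashgrove=20 Briarlake=19 Cedarfen=15 Fernhollow=14 → close Ashgrove (overflow 12)
  20÷3 = 6 each, +1 to first 2
Round 2: Briarlake=26 Cedarfen=22 Fernhollow=20 → close Briarlake (overflow 17)
  26÷2 = 13 each, +1 to first 0
Round 3: Cedarfen=35 Fernhollow=33 → close Cedarfen (overflow 25)
  35÷1 = 35 each, +1 to first 0

Closure order: Ashgrove, Briarlake, Cedarfen
Last habitat: Fernhollow with 68 animals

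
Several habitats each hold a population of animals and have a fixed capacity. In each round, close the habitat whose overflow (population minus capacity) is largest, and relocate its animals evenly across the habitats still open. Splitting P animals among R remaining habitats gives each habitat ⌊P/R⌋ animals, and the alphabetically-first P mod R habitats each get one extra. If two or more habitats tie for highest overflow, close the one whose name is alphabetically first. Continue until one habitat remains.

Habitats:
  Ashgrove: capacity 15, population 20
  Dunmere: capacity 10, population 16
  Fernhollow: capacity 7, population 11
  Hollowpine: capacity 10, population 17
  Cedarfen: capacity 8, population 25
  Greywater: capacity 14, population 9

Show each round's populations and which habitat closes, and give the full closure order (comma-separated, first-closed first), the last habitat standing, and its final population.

Round 1: Ashgrove=20 Cedarfen=25 Dunmere=16 Fernhollow=11 Greywater=9 Hollowpine=17 → close Cedarfen (overflow 17)
  25÷5 = 5 each, +1 to first 0
Round 2: Ashgrove=25 Dunmere=21 Fernhollow=16 Greywater=14 Hollowpine=22 → close Hollowpine (overflow 12)
  22÷4 = 5 each, +1 to first 2
Round 3: Ashgrove=31 Dunmere=27 Fernhollow=21 Greywater=19 → close Dunmere (overflow 17)
  27÷3 = 9 each, +1 to first 0
Round 4: Ashgrove=40 Fernhollow=30 Greywater=28 → close Ashgrove (overflow 25)
  40÷2 = 20 each, +1 to first 0
Round 5: Fernhollow=50 Greywater=48 → close Fernhollow (overflow 43)
  50÷1 = 50 each, +1 to first 0

Closure order: Cedarfen, Hollowpine, Dunmere, Ashgrove, Fernhollow
Last habitat: Greywater with 98 animals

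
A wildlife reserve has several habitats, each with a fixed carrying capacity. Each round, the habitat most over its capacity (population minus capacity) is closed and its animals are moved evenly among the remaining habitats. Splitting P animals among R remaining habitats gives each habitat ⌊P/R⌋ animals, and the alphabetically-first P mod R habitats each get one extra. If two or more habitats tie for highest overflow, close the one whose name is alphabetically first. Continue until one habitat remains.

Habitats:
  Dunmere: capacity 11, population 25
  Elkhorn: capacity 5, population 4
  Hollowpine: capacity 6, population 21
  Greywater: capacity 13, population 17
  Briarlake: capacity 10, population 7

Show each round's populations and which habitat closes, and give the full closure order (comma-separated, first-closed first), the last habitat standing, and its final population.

Closure order: Hollowpine, Dunmere, Greywater, Elkhorn
Last habitat: Briarlake with 74 animals

Round 1: Briarlake=7 Dunmere=25 Elkhorn=4 Greywater=17 Hollowpine=21 → close Hollowpine (overflow 15)
  21÷4 = 5 each, +1 to first 1
Round 2: Briarlake=13 Dunmere=30 Elkhorn=9 Greywater=22 → close Dunmere (overflow 19)
  30÷3 = 10 each, +1 to first 0
Round 3: Briarlake=23 Elkhorn=19 Greywater=32 → close Greywater (overflow 19)
  32÷2 = 16 each, +1 to first 0
Round 4: Briarlake=39 Elkhorn=35 → close Elkhorn (overflow 30)
  35÷1 = 35 each, +1 to first 0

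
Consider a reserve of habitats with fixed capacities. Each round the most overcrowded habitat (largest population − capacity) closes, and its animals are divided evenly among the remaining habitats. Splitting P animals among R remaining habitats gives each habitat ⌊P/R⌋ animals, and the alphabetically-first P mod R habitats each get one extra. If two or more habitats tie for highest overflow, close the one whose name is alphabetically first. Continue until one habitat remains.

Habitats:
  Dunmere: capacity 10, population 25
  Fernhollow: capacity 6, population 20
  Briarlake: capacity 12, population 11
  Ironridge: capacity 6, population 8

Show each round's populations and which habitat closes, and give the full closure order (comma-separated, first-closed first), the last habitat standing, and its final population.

Round 1: Briarlake=11 Dunmere=25 Fernhollow=20 Ironridge=8 → close Dunmere (overflow 15)
  25÷3 = 8 each, +1 to first 1
Round 2: Briarlake=20 Fernhollow=28 Ironridge=16 → close Fernhollow (overflow 22)
  28÷2 = 14 each, +1 to first 0
Round 3: Briarlake=34 Ironridge=30 → close Ironridge (overflow 24)
  30÷1 = 30 each, +1 to first 0

Closure order: Dunmere, Fernhollow, Ironridge
Last habitat: Briarlake with 64 animals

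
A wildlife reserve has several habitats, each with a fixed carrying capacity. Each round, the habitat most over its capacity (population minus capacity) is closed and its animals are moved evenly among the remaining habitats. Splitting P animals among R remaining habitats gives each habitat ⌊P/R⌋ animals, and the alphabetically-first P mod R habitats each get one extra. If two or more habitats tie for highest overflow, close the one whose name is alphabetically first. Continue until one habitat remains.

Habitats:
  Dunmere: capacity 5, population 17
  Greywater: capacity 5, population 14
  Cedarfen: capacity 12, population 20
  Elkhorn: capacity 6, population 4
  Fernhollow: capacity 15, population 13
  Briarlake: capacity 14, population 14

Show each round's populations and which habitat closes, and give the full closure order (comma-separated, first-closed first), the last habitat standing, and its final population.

Round 1: Briarlake=14 Cedarfen=20 Dunmere=17 Elkhorn=4 Fernhollow=13 Greywater=14 → close Dunmere (overflow 12)
  17÷5 = 3 each, +1 to first 2
Round 2: Briarlake=18 Cedarfen=24 Elkhorn=7 Fernhollow=16 Greywater=17 → close Cedarfen (overflow 12)
  24÷4 = 6 each, +1 to first 0
Round 3: Briarlake=24 Elkhorn=13 Fernhollow=22 Greywater=23 → close Greywater (overflow 18)
  23÷3 = 7 each, +1 to first 2
Round 4: Briarlake=32 Elkhorn=21 Fernhollow=29 → close Briarlake (overflow 18)
  32÷2 = 16 each, +1 to first 0
Round 5: Elkhorn=37 Fernhollow=45 → close Elkhorn (overflow 31)
  37÷1 = 37 each, +1 to first 0

Closure order: Dunmere, Cedarfen, Greywater, Briarlake, Elkhorn
Last habitat: Fernhollow with 82 animals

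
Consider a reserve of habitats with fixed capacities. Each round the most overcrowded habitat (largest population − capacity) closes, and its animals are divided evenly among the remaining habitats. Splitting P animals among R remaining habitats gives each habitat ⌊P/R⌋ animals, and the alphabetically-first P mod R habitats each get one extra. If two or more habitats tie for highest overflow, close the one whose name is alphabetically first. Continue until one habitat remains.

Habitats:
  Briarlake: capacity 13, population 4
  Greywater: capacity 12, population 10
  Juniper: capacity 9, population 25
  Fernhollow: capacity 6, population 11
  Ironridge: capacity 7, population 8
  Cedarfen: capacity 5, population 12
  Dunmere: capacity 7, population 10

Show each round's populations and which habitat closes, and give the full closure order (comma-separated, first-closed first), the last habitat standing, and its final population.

Closure order: Juniper, Cedarfen, Fernhollow, Dunmere, Ironridge, Greywater
Last habitat: Briarlake with 80 animals

Round 1: Briarlake=4 Cedarfen=12 Dunmere=10 Fernhollow=11 Greywater=10 Ironridge=8 Juniper=25 → close Juniper (overflow 16)
  25÷6 = 4 each, +1 to first 1
Round 2: Briarlake=9 Cedarfen=16 Dunmere=14 Fernhollow=15 Greywater=14 Ironridge=12 → close Cedarfen (overflow 11)
  16÷5 = 3 each, +1 to first 1
Round 3: Briarlake=13 Dunmere=17 Fernhollow=18 Greywater=17 Ironridge=15 → close Fernhollow (overflow 12)
  18÷4 = 4 each, +1 to first 2
Round 4: Briarlake=18 Dunmere=22 Greywater=21 Ironridge=19 → close Dunmere (overflow 15)
  22÷3 = 7 each, +1 to first 1
Round 5: Briarlake=26 Greywater=28 Ironridge=26 → close Ironridge (overflow 19)
  26÷2 = 13 each, +1 to first 0
Round 6: Briarlake=39 Greywater=41 → close Greywater (overflow 29)
  41÷1 = 41 each, +1 to first 0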